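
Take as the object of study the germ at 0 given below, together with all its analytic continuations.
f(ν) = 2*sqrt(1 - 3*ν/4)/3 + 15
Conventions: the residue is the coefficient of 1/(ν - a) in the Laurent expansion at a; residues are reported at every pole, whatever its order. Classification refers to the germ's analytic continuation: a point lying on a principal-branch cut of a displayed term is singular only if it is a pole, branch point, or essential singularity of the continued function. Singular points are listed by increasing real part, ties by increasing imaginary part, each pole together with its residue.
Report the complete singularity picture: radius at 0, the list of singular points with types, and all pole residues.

Radius of convergence at 0: 4/3.
At 4/3: an algebraic (square-root) branch point.

Branch term (2/3)*sqrt(1 - ν/(4/3)): its argument vanishes at ν = 4/3, a square-root branch point, modulus 4/3.
The radius of convergence is the smallest modulus among the singular points: 4/3.


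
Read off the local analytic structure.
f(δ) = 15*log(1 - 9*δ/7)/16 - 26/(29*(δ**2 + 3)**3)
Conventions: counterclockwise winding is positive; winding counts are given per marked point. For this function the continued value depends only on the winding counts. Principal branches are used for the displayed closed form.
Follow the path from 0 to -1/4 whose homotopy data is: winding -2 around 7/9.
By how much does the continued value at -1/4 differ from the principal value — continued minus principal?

The rational part is single-valued and drops out of the difference; each branch term changes only by its own monodromy.
(15/16)*log(1 - δ/(7/9)): each positive loop around 7/9 adds 2*pi*i to the log, so winding -2 contributes (15/16)*(-2)*2*pi*i = -(15/4)*pi*i.
Summing the contributions at δ = -1/4 gives -(15/4)*pi*i.

Continued minus principal equals -(15/4)*pi*i.


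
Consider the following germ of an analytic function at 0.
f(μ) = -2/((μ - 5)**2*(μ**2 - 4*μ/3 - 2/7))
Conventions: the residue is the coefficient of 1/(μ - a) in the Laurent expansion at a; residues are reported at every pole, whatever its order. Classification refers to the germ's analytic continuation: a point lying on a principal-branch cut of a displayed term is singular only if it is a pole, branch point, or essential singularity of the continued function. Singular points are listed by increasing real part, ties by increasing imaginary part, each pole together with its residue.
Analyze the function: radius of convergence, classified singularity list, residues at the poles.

Denominator factor (μ**2 - 4*μ/3 - 2/7): discriminant 184/63, real irrational roots 2/3 + (1/21)*sqrt(322) and 2/3 - (1/21)*sqrt(322); poles of order 1, moduli 2/3 + (1/21)*sqrt(322) and -2/3 + (1/21)*sqrt(322).
Denominator factor (μ - 5)^2: pole of order 2 at 5, modulus 5.
The radius of convergence is the smallest modulus among the singular points: -2/3 + (1/21)*sqrt(322).
The factor μ**2 - 4*μ/3 - 2/7 splits as (μ - a)(μ - a') with a = 2/3 - (1/21)*sqrt(322), a' = 2/3 + (1/21)*sqrt(322). At the order-1 pole a set g(μ) = (μ - a)*f(μ) = [-2/(μ - 5)**2] / (μ - a').
Simple pole: residue = g(a) at a = 2/3 - (1/21)*sqrt(322), which is -3822/143641 + (25809/6607486)*sqrt(322).
The factor μ**2 - 4*μ/3 - 2/7 splits as (μ - a)(μ - a') with a = 2/3 + (1/21)*sqrt(322), a' = 2/3 - (1/21)*sqrt(322). At the order-1 pole a set g(μ) = (μ - a)*f(μ) = [-2/(μ - 5)**2] / (μ - a').
Simple pole: residue = g(a) at a = 2/3 + (1/21)*sqrt(322), which is -3822/143641 - (25809/6607486)*sqrt(322).
At the order-2 pole 5 set g(μ) = (μ - (5))^2*f(μ) = -2/(μ**2 - 4*μ/3 - 2/7).
Order-2 pole: residue = g'(a); g'(5) = 7644/143641, so the residue is 7644/143641.
List the singular points by increasing real part (a conjugate pair: the negative imaginary part first).

Radius of convergence at 0: -2/3 + (1/21)*sqrt(322).
At 2/3 - (1/21)*sqrt(322): a pole of order 1; residue -3822/143641 + (25809/6607486)*sqrt(322).
At 2/3 + (1/21)*sqrt(322): a pole of order 1; residue -3822/143641 - (25809/6607486)*sqrt(322).
At 5: a pole of order 2; residue 7644/143641.


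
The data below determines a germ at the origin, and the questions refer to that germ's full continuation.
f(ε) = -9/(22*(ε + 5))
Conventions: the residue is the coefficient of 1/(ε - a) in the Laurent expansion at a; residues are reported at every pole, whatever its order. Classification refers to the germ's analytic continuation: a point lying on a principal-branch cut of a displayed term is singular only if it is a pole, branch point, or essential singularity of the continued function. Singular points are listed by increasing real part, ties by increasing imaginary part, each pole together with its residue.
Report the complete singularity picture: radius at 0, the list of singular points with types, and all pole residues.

Radius of convergence at 0: 5.
At -5: a pole of order 1; residue -9/22.

Denominator factor (ε + 5): pole of order 1 at -5, modulus 5.
The radius of convergence is the smallest modulus among the singular points: 5.
At the order-1 pole -5 set g(ε) = (ε - (-5))*f(ε) = -9/22.
Simple pole: residue = g(a) at a = -5, which is -9/22.


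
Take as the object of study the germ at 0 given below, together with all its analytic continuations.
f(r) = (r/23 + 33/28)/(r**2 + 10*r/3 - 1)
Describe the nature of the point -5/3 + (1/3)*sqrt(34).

The denominator factor r**2 + 10*r/3 - 1 vanishes at -5/3 + (1/3)*sqrt(34) and appears to the power 1; the numerator there equals 2137/1932 + (1/69)*sqrt(34), nonzero, and no other factor vanishes.
Hence a pole whose order is the multiplicity, 1.

The point is a pole of order 1.


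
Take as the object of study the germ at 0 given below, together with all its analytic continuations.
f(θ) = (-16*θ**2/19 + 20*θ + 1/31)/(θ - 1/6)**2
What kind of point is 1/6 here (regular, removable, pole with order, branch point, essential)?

The point is a pole of order 2.

The denominator factor θ - 1/6 vanishes at 1/6 and appears to the power 2; the numerator there equals 17717/5301, nonzero, and no other factor vanishes.
Hence a pole whose order is the multiplicity, 2.


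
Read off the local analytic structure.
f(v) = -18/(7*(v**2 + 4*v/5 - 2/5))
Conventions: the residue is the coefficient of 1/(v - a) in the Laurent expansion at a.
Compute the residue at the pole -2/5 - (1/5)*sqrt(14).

The residue is (45/98)*sqrt(14).

The factor v**2 + 4*v/5 - 2/5 splits as (v - a)(v - a') with a = -2/5 - (1/5)*sqrt(14), a' = -2/5 + (1/5)*sqrt(14). At the order-1 pole a set g(v) = (v - a)*f(v) = [-18/7] / (v - a').
Simple pole: residue = g(a) at a = -2/5 - (1/5)*sqrt(14), which is (45/98)*sqrt(14).


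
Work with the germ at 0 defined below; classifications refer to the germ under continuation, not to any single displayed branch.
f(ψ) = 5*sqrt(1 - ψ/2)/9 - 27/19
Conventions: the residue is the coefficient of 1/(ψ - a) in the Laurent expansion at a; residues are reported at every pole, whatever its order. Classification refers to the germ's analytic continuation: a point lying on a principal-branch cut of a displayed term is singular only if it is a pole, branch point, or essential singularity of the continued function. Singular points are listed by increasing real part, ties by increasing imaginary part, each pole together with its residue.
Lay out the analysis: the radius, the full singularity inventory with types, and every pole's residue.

Branch term (5/9)*sqrt(1 - ψ/(2)): its argument vanishes at ψ = 2, a square-root branch point, modulus 2.
The radius of convergence is the smallest modulus among the singular points: 2.

Radius of convergence at 0: 2.
At 2: an algebraic (square-root) branch point.


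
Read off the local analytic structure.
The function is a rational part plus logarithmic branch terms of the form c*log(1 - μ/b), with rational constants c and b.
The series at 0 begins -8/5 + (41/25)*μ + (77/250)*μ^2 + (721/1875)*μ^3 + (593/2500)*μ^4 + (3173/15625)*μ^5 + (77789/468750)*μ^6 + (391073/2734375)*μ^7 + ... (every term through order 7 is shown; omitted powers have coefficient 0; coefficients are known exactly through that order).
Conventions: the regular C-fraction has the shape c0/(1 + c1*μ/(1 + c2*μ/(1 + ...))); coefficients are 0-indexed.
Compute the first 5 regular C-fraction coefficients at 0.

The regular C-fraction coefficients are [-8/5, 41/40, -1989/1640, -200914/1223235, -183378035/1198853838].

Taylor coefficients (read off): a_0 = -8/5, a_1 = 41/25, a_2 = 77/250, a_3 = 721/1875, a_4 = 593/2500.
c0 = a_0 = -8/5. Peel one level at a time: if S = 1 + c*μ/S' with S'(0) = 1, then c is the μ-coefficient of S and S' = c*μ/(S - 1).
S_1 = c0/f = 1 + (41/40)*μ + (1989/1600)*μ^2 + ...; c1 = 41/40.
S_2 = c1*μ/(S_1 - 1) = 1 + (-1989/1640)*μ + (-100457/504300)*μ^2 + ...; c2 = -1989/1640.
S_3 = c2*μ/(S_2 - 1) = 1 + (-200914/1223235)*μ + (-894527/35605089)*μ^2 + ...; c3 = -200914/1223235.
S_4 = c3*μ/(S_3 - 1) = 1 + (-183378035/1198853838)*μ + ...; c4 = -183378035/1198853838.


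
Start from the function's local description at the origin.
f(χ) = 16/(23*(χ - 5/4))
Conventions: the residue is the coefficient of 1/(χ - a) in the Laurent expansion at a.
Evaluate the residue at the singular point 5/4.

The residue is 16/23.

At the order-1 pole 5/4 set g(χ) = (χ - (5/4))*f(χ) = 16/23.
Simple pole: residue = g(a) at a = 5/4, which is 16/23.


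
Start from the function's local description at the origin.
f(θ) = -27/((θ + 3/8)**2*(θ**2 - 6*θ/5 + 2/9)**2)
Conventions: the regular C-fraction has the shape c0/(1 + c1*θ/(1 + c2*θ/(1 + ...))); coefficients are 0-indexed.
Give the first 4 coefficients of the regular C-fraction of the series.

The regular C-fraction coefficients are [-3888, -82/15, -1387/615, 14657393/1706010].

Taylor coefficients (expand at 0): a_0 = -3888, a_1 = -106272/5, a_2 = -4103136/25, a_3 = -106941456/125.
c0 = a_0 = -3888. Peel one level at a time: if S = 1 + c*θ/S' with S'(0) = 1, then c is the θ-coefficient of S and S' = c*θ/(S - 1).
S_1 = c0/f = 1 + (-82/15)*θ + (-2774/225)*θ^2 + ...; c1 = -82/15.
S_2 = c1*θ/(S_1 - 1) = 1 + (-1387/615)*θ + (14657393/756450)*θ^2 + ...; c2 = -1387/615.
S_3 = c2*θ/(S_2 - 1) = 1 + (14657393/1706010)*θ + ...; c3 = 14657393/1706010.


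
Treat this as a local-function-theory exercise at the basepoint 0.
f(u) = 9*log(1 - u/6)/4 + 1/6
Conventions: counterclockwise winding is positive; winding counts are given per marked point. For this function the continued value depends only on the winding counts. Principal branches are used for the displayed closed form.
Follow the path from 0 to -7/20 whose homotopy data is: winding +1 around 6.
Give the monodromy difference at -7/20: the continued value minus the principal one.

Continued minus principal equals (9/2)*pi*i.

The rational part is single-valued and drops out of the difference; each branch term changes only by its own monodromy.
(9/4)*log(1 - u/(6)): each positive loop around 6 adds 2*pi*i to the log, so winding +1 contributes (9/4)*(1)*2*pi*i = (9/2)*pi*i.
Summing the contributions at u = -7/20 gives (9/2)*pi*i.


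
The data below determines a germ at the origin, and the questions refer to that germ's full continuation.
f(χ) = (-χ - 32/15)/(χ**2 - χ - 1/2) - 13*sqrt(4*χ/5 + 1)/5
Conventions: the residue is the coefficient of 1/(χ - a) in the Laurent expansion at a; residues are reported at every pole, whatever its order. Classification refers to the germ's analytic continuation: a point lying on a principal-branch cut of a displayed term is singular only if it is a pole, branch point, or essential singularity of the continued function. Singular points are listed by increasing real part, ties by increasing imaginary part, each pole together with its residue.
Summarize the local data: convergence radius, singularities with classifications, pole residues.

Radius of convergence at 0: -1/2 + (1/2)*sqrt(3).
At -5/4: an algebraic (square-root) branch point.
At 1/2 - (1/2)*sqrt(3): a pole of order 1; residue -1/2 + (79/90)*sqrt(3).
At 1/2 + (1/2)*sqrt(3): a pole of order 1; residue -1/2 - (79/90)*sqrt(3).

Denominator factor (χ**2 - χ - 1/2): discriminant 3, real irrational roots 1/2 + (1/2)*sqrt(3) and 1/2 - (1/2)*sqrt(3); poles of order 1, moduli 1/2 + (1/2)*sqrt(3) and -1/2 + (1/2)*sqrt(3).
Branch term (-13/5)*sqrt(1 - χ/(-5/4)): its argument vanishes at χ = -5/4, a square-root branch point, modulus 5/4.
The radius of convergence is the smallest modulus among the singular points: -1/2 + (1/2)*sqrt(3).
The branch term is analytic at 1/2 - (1/2)*sqrt(3) and contributes nothing to the residue; only the rational part matters.
The factor χ**2 - χ - 1/2 splits as (χ - a)(χ - a') with a = 1/2 - (1/2)*sqrt(3), a' = 1/2 + (1/2)*sqrt(3). At the order-1 pole a set g(χ) = (χ - a)*(rational part) = [-χ - 32/15] / (χ - a').
Simple pole: residue = g(a) at a = 1/2 - (1/2)*sqrt(3), which is -1/2 + (79/90)*sqrt(3).
The branch term is analytic at 1/2 + (1/2)*sqrt(3) and contributes nothing to the residue; only the rational part matters.
The factor χ**2 - χ - 1/2 splits as (χ - a)(χ - a') with a = 1/2 + (1/2)*sqrt(3), a' = 1/2 - (1/2)*sqrt(3). At the order-1 pole a set g(χ) = (χ - a)*(rational part) = [-χ - 32/15] / (χ - a').
Simple pole: residue = g(a) at a = 1/2 + (1/2)*sqrt(3), which is -1/2 - (79/90)*sqrt(3).
List the singular points by increasing real part (a conjugate pair: the negative imaginary part first).


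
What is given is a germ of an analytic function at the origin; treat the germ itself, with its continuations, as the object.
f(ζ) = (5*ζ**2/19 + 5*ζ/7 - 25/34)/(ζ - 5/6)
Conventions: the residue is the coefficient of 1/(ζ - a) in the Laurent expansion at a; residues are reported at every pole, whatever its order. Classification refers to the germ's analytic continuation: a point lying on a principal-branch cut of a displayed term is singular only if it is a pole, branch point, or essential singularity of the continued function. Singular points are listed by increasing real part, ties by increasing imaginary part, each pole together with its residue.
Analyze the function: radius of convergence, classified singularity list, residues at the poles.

Denominator factor (ζ - 5/6): pole of order 1 at 5/6, modulus 5/6.
The radius of convergence is the smallest modulus among the singular points: 5/6.
At the order-1 pole 5/6 set g(ζ) = (ζ - (5/6))*f(ζ) = 5*ζ**2/19 + 5*ζ/7 - 25/34.
Simple pole: residue = g(a) at a = 5/6, which is 3475/81396.

Radius of convergence at 0: 5/6.
At 5/6: a pole of order 1; residue 3475/81396.


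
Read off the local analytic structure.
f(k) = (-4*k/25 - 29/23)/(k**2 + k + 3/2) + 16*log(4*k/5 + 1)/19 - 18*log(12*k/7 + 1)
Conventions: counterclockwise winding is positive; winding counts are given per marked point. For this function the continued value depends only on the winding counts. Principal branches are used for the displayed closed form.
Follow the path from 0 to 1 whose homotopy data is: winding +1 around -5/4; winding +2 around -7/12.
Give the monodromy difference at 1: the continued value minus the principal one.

The rational part is single-valued and drops out of the difference; each branch term changes only by its own monodromy.
(-18)*log(1 - k/(-7/12)): each positive loop around -7/12 adds 2*pi*i to the log, so winding +2 contributes (-18)*(2)*2*pi*i = -(72)*pi*i.
(16/19)*log(1 - k/(-5/4)): each positive loop around -5/4 adds 2*pi*i to the log, so winding +1 contributes (16/19)*(1)*2*pi*i = (32/19)*pi*i.
Summing the contributions at k = 1 gives -(1336/19)*pi*i.

Continued minus principal equals -(1336/19)*pi*i.


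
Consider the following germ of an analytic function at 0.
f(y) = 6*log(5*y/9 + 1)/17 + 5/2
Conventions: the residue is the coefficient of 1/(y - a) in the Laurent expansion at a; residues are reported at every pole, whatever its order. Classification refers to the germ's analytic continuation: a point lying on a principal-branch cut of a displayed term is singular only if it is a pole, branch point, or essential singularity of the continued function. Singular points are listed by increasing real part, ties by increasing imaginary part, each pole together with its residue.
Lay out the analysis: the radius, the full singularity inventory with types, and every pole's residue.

Branch term (6/17)*log(1 - y/(-9/5)): its argument vanishes at y = -9/5, a logarithmic branch point, modulus 9/5.
The radius of convergence is the smallest modulus among the singular points: 9/5.

Radius of convergence at 0: 9/5.
At -9/5: a logarithmic branch point.


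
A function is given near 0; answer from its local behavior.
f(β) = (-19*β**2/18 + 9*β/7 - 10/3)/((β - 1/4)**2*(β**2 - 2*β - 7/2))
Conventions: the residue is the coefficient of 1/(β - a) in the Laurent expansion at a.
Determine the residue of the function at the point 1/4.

At the order-2 pole 1/4 set g(β) = (β - (1/4))^2*f(β) = (-19*β**2/18 + 9*β/7 - 10/3)/(β**2 - 2*β - 7/2).
Order-2 pole: residue = g'(a); g'(1/4) = -40864/83349, so the residue is -40864/83349.

The residue is -40864/83349.


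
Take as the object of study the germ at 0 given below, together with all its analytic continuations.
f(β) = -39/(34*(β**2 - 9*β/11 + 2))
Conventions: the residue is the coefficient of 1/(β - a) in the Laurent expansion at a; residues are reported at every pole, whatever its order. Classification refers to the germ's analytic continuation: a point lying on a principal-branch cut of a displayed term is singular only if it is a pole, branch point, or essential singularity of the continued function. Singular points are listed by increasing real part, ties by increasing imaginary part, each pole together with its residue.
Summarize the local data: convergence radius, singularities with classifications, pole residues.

Radius of convergence at 0: sqrt(2).
At (9/22) - ((1/22)*sqrt(887))*i: a pole of order 1; residue -((429/30158)*sqrt(887))*i.
At (9/22) + ((1/22)*sqrt(887))*i: a pole of order 1; residue ((429/30158)*sqrt(887))*i.

Denominator factor (β**2 - 9*β/11 + 2): discriminant -887/121, complex-conjugate roots (9/22) + ((1/22)*sqrt(887))*i and (9/22) - ((1/22)*sqrt(887))*i; poles of order 1, moduli sqrt(2) and sqrt(2).
The radius of convergence is the smallest modulus among the singular points: sqrt(2).
The factor β**2 - 9*β/11 + 2 splits as (β - a)(β - a') with a = (9/22) - ((1/22)*sqrt(887))*i, a' = (9/22) + ((1/22)*sqrt(887))*i. At the order-1 pole a set g(β) = (β - a)*f(β) = [-39/34] / (β - a').
Simple pole: residue = g(a) at a = (9/22) - ((1/22)*sqrt(887))*i, which is -((429/30158)*sqrt(887))*i.
The factor β**2 - 9*β/11 + 2 splits as (β - a)(β - a') with a = (9/22) + ((1/22)*sqrt(887))*i, a' = (9/22) - ((1/22)*sqrt(887))*i. At the order-1 pole a set g(β) = (β - a)*f(β) = [-39/34] / (β - a').
Simple pole: residue = g(a) at a = (9/22) + ((1/22)*sqrt(887))*i, which is ((429/30158)*sqrt(887))*i.
List the singular points by increasing real part (a conjugate pair: the negative imaginary part first).


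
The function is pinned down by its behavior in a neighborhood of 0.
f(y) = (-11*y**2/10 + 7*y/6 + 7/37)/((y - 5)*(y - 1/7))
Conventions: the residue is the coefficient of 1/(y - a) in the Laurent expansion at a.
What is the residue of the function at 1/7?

The residue is -9067/132090.

At the order-1 pole 1/7 set g(y) = (y - (1/7))*f(y) = (-11*y**2/10 + 7*y/6 + 7/37)/(y - 5).
Simple pole: residue = g(a) at a = 1/7, which is -9067/132090.


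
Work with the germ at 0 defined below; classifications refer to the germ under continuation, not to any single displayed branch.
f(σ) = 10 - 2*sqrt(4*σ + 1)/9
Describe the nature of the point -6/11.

There is no denominator, hence no pole anywhere.
Branch term sqrt(1 - σ/(-1/4)): argument at -6/11 is -13/11, nonzero, so -6/11 is not its branch point (a point on a principal cut is still regular for the continued germ).
So the germ continues analytically to -6/11.

The point is a regular point.


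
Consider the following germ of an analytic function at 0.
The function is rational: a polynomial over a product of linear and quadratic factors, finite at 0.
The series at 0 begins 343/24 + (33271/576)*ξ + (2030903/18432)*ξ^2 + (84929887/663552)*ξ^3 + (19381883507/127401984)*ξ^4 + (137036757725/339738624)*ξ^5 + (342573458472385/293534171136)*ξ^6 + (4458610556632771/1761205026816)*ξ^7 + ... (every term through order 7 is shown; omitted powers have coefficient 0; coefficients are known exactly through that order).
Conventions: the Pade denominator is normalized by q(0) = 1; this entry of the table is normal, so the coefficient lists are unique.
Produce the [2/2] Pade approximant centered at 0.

The Pade approximant has numerator coefficients [343/24, 8832695557/211507860, 4691863729/105753930]; denominator coefficients [1, -473626183/423015720, -3252780713/40609509120].

Taylor coefficients needed (read off): a_0 = 343/24, a_1 = 33271/576, a_2 = 2030903/18432, a_3 = 84929887/663552, a_4 = 19381883507/127401984.
Write the denominator as Q(ξ) = 1 + q1*ξ + q2*ξ^2. Requiring Q*f - P = O(ξ^5) with deg P <= 2 kills the coefficients of ξ^3..ξ^4 in Q*f:
  ξ^3: a_3 + q1*a_2 + q2*a_1 = 0, i.e. 84929887/663552 + (2030903/18432)*q1 + (33271/576)*q2 = 0.
  ξ^4: a_4 + q1*a_3 + q2*a_2 = 0, i.e. 19381883507/127401984 + (84929887/663552)*q1 + (2030903/18432)*q2 = 0.
Solving this linear system: q1 = -473626183/423015720, q2 = -3252780713/40609509120.
The numerator is Q*f truncated at degree 2: P0 = a_0 = 343/24; P1 = a_1 + q1*a_0 = 8832695557/211507860; P2 = a_2 + q1*a_1 + q2*a_0 = 4691863729/105753930.


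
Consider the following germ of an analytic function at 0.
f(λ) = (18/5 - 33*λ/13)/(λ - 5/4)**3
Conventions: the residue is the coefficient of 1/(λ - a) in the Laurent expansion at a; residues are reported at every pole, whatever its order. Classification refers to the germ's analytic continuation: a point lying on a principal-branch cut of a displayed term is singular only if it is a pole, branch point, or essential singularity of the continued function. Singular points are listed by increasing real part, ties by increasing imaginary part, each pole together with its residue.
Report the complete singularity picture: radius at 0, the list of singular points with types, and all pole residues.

Denominator factor (λ - 5/4)^3: pole of order 3 at 5/4, modulus 5/4.
The radius of convergence is the smallest modulus among the singular points: 5/4.
At the order-3 pole 5/4 set g(λ) = (λ - (5/4))^3*f(λ) = 18/5 - 33*λ/13.
Order-3 pole: residue = g''(a)/2; g''(5/4) = 0, so the residue is 0.

Radius of convergence at 0: 5/4.
At 5/4: a pole of order 3; residue 0.


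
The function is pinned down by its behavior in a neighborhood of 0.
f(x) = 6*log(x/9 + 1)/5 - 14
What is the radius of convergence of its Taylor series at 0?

Branch term (6/5)*log(1 - x/(-9)): its argument vanishes at x = -9, a logarithmic branch point, modulus 9.
The radius of convergence is the smallest modulus among the singular points: 9.

The radius of convergence is 9.


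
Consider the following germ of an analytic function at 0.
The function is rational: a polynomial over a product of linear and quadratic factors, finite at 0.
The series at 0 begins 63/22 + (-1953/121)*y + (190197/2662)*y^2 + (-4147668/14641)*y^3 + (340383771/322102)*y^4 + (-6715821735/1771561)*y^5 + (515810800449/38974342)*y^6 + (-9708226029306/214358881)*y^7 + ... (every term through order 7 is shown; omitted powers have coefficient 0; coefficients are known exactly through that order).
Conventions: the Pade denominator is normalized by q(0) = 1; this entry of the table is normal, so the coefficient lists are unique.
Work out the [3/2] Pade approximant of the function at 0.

Taylor coefficients needed (read off): a_0 = 63/22, a_1 = -1953/121, a_2 = 190197/2662, a_3 = -4147668/14641, a_4 = 340383771/322102, a_5 = -6715821735/1771561.
Write the denominator as Q(y) = 1 + q1*y + q2*y^2. Requiring Q*f - P = O(y^6) with deg P <= 3 kills the coefficients of y^4..y^5 in Q*f:
  y^4: a_4 + q1*a_3 + q2*a_2 = 0, i.e. 340383771/322102 + (-4147668/14641)*q1 + (190197/2662)*q2 = 0.
  y^5: a_5 + q1*a_4 + q2*a_3 = 0, i.e. -6715821735/1771561 + (340383771/322102)*q1 + (-4147668/14641)*q2 = 0.
Solving this linear system: q1 = 1885522/314083, q2 = 2830587/314083.
The numerator is Q*f truncated at degree 3: P0 = a_0 = 63/22; P1 = a_1 + q1*a_0 = 47142/44869; P2 = a_2 + q1*a_1 + q2*a_0 = 16200/44869; P3 = a_3 + q1*a_2 + q2*a_1 = 7776/44869.

The Pade approximant has numerator coefficients [63/22, 47142/44869, 16200/44869, 7776/44869]; denominator coefficients [1, 1885522/314083, 2830587/314083].


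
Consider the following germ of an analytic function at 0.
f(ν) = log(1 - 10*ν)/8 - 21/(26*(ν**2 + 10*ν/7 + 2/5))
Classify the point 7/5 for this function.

Denominator factors: ν**2 + 10*ν/7 + 2/5 = 109/25 at ν = 7/5 — none vanishes.
Branch term log(1 - ν/(1/10)): argument at 7/5 is -13, nonzero, so 7/5 is not its branch point (a point on a principal cut is still regular for the continued germ).
So the germ continues analytically to 7/5.

The point is a regular point.


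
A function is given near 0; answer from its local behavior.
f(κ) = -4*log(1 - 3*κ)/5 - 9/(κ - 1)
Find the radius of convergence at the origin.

Denominator factor (κ - 1): pole of order 1 at 1, modulus 1.
Branch term (-4/5)*log(1 - κ/(1/3)): its argument vanishes at κ = 1/3, a logarithmic branch point, modulus 1/3.
The radius of convergence is the smallest modulus among the singular points: 1/3.

The radius of convergence is 1/3.


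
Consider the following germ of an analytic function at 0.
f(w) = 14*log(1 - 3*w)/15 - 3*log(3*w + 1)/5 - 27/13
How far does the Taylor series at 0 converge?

Branch term (-3/5)*log(1 - w/(-1/3)): its argument vanishes at w = -1/3, a logarithmic branch point, modulus 1/3.
Branch term (14/15)*log(1 - w/(1/3)): its argument vanishes at w = 1/3, a logarithmic branch point, modulus 1/3.
The radius of convergence is the smallest modulus among the singular points: 1/3.

The radius of convergence is 1/3.


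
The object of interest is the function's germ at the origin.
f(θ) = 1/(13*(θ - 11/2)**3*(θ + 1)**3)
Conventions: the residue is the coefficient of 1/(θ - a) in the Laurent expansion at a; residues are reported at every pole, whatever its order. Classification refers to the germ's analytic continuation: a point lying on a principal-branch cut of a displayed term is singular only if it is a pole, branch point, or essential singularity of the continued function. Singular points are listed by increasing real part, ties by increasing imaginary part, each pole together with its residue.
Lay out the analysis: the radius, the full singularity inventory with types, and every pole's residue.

Denominator factor (θ + 1)^3: pole of order 3 at -1, modulus 1.
Denominator factor (θ - 11/2)^3: pole of order 3 at 11/2, modulus 11/2.
The radius of convergence is the smallest modulus among the singular points: 1.
At the order-3 pole -1 set g(θ) = (θ - (-1))^3*f(θ) = 1/(13*(θ - 11/2)**3).
Order-3 pole: residue = g''(a)/2; g''(-1) = -384/4826809, so the residue is -192/4826809.
At the order-3 pole 11/2 set g(θ) = (θ - (11/2))^3*f(θ) = 1/(13*(θ + 1)**3).
Order-3 pole: residue = g''(a)/2; g''(11/2) = 384/4826809, so the residue is 192/4826809.
List the singular points by increasing real part (a conjugate pair: the negative imaginary part first).

Radius of convergence at 0: 1.
At -1: a pole of order 3; residue -192/4826809.
At 11/2: a pole of order 3; residue 192/4826809.


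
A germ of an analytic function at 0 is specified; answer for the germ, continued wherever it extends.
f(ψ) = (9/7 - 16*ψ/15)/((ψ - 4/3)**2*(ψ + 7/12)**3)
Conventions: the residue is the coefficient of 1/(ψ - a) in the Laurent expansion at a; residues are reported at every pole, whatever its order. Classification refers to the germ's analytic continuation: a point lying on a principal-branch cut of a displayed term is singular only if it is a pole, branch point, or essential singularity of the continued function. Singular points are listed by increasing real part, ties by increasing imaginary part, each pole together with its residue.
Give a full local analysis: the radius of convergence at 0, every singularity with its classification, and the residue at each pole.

Denominator factor (ψ + 7/12)^3: pole of order 3 at -7/12, modulus 7/12.
Denominator factor (ψ - 4/3)^2: pole of order 2 at 4/3, modulus 4/3.
The radius of convergence is the smallest modulus among the singular points: 7/12.
At the order-3 pole -7/12 set g(ψ) = (ψ - (-7/12))^3*f(ψ) = (9/7 - 16*ψ/15)/(ψ - 4/3)**2.
Order-3 pole: residue = g''(a)/2; g''(-7/12) = 474624/1958887, so the residue is 237312/1958887.
At the order-2 pole 4/3 set g(ψ) = (ψ - (4/3))^2*f(ψ) = (9/7 - 16*ψ/15)/(ψ + 7/12)**3.
Order-2 pole: residue = g'(a); g'(4/3) = -237312/1958887, so the residue is -237312/1958887.
List the singular points by increasing real part (a conjugate pair: the negative imaginary part first).

Radius of convergence at 0: 7/12.
At -7/12: a pole of order 3; residue 237312/1958887.
At 4/3: a pole of order 2; residue -237312/1958887.


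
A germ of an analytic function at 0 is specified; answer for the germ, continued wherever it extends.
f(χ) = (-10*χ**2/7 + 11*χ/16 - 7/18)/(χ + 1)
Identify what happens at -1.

The point is a pole of order 1.

The denominator factor χ + 1 vanishes at -1 and appears to the power 1; the numerator there equals -2525/1008, nonzero, and no other factor vanishes.
Hence a pole whose order is the multiplicity, 1.


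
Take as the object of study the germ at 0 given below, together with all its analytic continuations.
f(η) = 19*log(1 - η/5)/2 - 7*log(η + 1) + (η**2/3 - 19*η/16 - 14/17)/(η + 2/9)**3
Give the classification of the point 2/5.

Denominator factors: η + 2/9 = 28/45 at η = 2/5 — none vanishes.
Branch term log(1 - η/(5)): argument at 2/5 is 23/25, nonzero, so 2/5 is not its branch point (a point on a principal cut is still regular for the continued germ).
Branch term log(1 - η/(-1)): argument at 2/5 is 7/5, nonzero, so 2/5 is not its branch point (a point on a principal cut is still regular for the continued germ).
So the germ continues analytically to 2/5.

The point is a regular point.


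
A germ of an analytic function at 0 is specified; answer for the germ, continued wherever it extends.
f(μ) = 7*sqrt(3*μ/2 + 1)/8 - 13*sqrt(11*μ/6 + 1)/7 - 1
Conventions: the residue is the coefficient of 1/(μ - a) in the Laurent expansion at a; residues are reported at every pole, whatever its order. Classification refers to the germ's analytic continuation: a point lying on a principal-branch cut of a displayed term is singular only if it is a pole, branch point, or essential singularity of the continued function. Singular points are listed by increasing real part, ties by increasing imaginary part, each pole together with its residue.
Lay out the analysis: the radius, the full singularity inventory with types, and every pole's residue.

Branch term (-13/7)*sqrt(1 - μ/(-6/11)): its argument vanishes at μ = -6/11, a square-root branch point, modulus 6/11.
Branch term (7/8)*sqrt(1 - μ/(-2/3)): its argument vanishes at μ = -2/3, a square-root branch point, modulus 2/3.
The radius of convergence is the smallest modulus among the singular points: 6/11.
List the singular points by increasing real part (a conjugate pair: the negative imaginary part first).

Radius of convergence at 0: 6/11.
At -2/3: an algebraic (square-root) branch point.
At -6/11: an algebraic (square-root) branch point.


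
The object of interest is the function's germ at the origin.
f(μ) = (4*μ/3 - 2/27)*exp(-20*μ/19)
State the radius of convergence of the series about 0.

The factor exp(-20*μ/19) is entire and contributes no finite singular point.
The polynomial part has no poles.
No finite singular points: the Taylor series at 0 converges everywhere.

The radius of convergence is infinite.


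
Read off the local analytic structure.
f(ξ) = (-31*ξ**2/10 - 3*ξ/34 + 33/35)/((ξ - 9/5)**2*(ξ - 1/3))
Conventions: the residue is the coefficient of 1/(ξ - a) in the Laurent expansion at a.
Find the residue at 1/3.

The residue is 1385/5236.

At the order-1 pole 1/3 set g(ξ) = (ξ - (1/3))*f(ξ) = (-31*ξ**2/10 - 3*ξ/34 + 33/35)/(ξ - 9/5)**2.
Simple pole: residue = g(a) at a = 1/3, which is 1385/5236.


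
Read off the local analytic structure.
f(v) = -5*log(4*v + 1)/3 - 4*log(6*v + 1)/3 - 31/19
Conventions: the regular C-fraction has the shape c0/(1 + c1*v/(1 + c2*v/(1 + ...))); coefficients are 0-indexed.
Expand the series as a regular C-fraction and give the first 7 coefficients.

Taylor coefficients (expand at 0): a_0 = -31/19, a_1 = -44/3, a_2 = 112/3, a_3 = -1184/9, a_4 = 1616/3, a_5 = -36224/15, a_6 = 103552/9.
c0 = a_0 = -31/19. Peel one level at a time: if S = 1 + c*v/S' with S'(0) = 1, then c is the v-coefficient of S and S' = c*v/(S - 1).
S_1 = c0/f = 1 + (-836/93)*v + (896800/8649)*v^2 + ...; c1 = -836/93.
S_2 = c1*v/(S_1 - 1) = 1 + (11800/1023)*v + (-904/363)*v^2 + ...; c2 = 11800/1023.
S_3 = c2*v/(S_2 - 1) = 1 + (3503/16225)*v + (-2647617/4351250)*v^2 + ...; c3 = 3503/16225.
S_4 = c3*v/(S_3 - 1) = 1 + (939477/333350)*v + (-2051401/766140)*v^2 + ...; c4 = 939477/333350.
S_5 = c4*v/(S_4 - 1) = 1 + (55014845/57905946)*v + (-269852704645/131298401682)*v^2 + ...; c5 = 55014845/57905946.
S_6 = c5*v/(S_5 - 1) = 1 + (103367307203/47782910511)*v + ...; c6 = 103367307203/47782910511.

The regular C-fraction coefficients are [-31/19, -836/93, 11800/1023, 3503/16225, 939477/333350, 55014845/57905946, 103367307203/47782910511].


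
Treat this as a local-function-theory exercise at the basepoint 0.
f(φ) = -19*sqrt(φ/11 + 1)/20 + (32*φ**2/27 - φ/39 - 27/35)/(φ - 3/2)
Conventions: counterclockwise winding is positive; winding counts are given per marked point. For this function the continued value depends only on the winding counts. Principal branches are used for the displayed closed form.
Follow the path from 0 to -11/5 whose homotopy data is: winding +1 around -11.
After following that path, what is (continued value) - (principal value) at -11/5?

Continued minus principal equals (19/25)*sqrt(5).

The rational part is single-valued and drops out of the difference; each branch term changes only by its own monodromy.
(-19/20)*sqrt(1 - φ/(-11)): winding +1 is odd, the square root flips sign, contributing -2*(-19/20)*sqrt(1 - (-11/5)/(-11)) = -2*(-19/20)*sqrt(4/5) = (19/25)*sqrt(5).
Summing the contributions at φ = -11/5 gives (19/25)*sqrt(5).


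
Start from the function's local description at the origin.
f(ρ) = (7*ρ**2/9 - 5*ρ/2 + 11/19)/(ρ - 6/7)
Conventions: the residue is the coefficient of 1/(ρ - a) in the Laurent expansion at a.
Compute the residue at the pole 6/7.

The residue is -132/133.

At the order-1 pole 6/7 set g(ρ) = (ρ - (6/7))*f(ρ) = 7*ρ**2/9 - 5*ρ/2 + 11/19.
Simple pole: residue = g(a) at a = 6/7, which is -132/133.


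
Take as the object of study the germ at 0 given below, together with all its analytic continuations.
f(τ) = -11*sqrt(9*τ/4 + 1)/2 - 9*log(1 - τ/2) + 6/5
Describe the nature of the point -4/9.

The term (-11/2)*sqrt(1 - τ/(-4/9)) has argument 1 - -4/9/(-4/9) = 0 at -4/9: a square-root (algebraic, two-sheeted) branch point; the remaining terms are analytic or single-valued there.

The point is an algebraic (square-root) branch point.


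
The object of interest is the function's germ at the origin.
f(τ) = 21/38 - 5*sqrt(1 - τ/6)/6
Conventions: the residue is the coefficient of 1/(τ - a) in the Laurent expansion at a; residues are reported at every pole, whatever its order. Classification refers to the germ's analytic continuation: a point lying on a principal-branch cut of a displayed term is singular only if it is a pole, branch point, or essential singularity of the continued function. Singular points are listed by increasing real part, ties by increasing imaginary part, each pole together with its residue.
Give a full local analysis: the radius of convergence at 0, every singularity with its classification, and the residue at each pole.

Radius of convergence at 0: 6.
At 6: an algebraic (square-root) branch point.

Branch term (-5/6)*sqrt(1 - τ/(6)): its argument vanishes at τ = 6, a square-root branch point, modulus 6.
The radius of convergence is the smallest modulus among the singular points: 6.


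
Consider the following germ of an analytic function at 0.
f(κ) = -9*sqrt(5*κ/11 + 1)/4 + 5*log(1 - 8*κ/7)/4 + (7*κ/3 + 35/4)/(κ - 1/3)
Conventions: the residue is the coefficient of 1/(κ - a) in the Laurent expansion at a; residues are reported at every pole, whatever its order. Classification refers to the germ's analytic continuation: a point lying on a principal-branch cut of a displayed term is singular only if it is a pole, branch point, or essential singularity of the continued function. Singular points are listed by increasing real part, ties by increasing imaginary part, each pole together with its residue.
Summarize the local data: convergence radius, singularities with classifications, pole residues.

Radius of convergence at 0: 1/3.
At -11/5: an algebraic (square-root) branch point.
At 1/3: a pole of order 1; residue 343/36.
At 7/8: a logarithmic branch point.

Denominator factor (κ - 1/3): pole of order 1 at 1/3, modulus 1/3.
Branch term (-9/4)*sqrt(1 - κ/(-11/5)): its argument vanishes at κ = -11/5, a square-root branch point, modulus 11/5.
Branch term (5/4)*log(1 - κ/(7/8)): its argument vanishes at κ = 7/8, a logarithmic branch point, modulus 7/8.
The radius of convergence is the smallest modulus among the singular points: 1/3.
The branch terms are analytic at 1/3 and contribute nothing to the residue; only the rational part matters.
At the order-1 pole 1/3 set g(κ) = (κ - (1/3))*(rational part) = 7*κ/3 + 35/4.
Simple pole: residue = g(a) at a = 1/3, which is 343/36.
List the singular points by increasing real part (a conjugate pair: the negative imaginary part first).


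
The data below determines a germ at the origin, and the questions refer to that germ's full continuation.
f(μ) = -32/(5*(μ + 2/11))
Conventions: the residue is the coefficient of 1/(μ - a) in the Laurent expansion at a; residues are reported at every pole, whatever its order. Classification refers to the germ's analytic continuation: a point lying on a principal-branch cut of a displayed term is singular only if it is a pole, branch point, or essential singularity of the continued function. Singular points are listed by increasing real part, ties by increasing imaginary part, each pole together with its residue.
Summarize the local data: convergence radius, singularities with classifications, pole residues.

Denominator factor (μ + 2/11): pole of order 1 at -2/11, modulus 2/11.
The radius of convergence is the smallest modulus among the singular points: 2/11.
At the order-1 pole -2/11 set g(μ) = (μ - (-2/11))*f(μ) = -32/5.
Simple pole: residue = g(a) at a = -2/11, which is -32/5.

Radius of convergence at 0: 2/11.
At -2/11: a pole of order 1; residue -32/5.


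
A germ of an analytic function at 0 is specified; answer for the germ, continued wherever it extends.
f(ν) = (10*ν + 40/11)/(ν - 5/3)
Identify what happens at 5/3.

The point is a pole of order 1.

The denominator factor ν - 5/3 vanishes at 5/3 and appears to the power 1; the numerator there equals 670/33, nonzero, and no other factor vanishes.
Hence a pole whose order is the multiplicity, 1.


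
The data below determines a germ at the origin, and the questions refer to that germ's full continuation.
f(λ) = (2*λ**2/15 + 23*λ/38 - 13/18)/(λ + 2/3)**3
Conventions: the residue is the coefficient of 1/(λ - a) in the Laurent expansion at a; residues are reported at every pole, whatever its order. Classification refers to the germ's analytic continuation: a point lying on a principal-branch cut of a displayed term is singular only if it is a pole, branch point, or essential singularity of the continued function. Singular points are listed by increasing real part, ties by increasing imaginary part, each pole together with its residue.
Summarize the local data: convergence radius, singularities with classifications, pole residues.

Denominator factor (λ + 2/3)^3: pole of order 3 at -2/3, modulus 2/3.
The radius of convergence is the smallest modulus among the singular points: 2/3.
At the order-3 pole -2/3 set g(λ) = (λ - (-2/3))^3*f(λ) = 2*λ**2/15 + 23*λ/38 - 13/18.
Order-3 pole: residue = g''(a)/2; g''(-2/3) = 4/15, so the residue is 2/15.

Radius of convergence at 0: 2/3.
At -2/3: a pole of order 3; residue 2/15.
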